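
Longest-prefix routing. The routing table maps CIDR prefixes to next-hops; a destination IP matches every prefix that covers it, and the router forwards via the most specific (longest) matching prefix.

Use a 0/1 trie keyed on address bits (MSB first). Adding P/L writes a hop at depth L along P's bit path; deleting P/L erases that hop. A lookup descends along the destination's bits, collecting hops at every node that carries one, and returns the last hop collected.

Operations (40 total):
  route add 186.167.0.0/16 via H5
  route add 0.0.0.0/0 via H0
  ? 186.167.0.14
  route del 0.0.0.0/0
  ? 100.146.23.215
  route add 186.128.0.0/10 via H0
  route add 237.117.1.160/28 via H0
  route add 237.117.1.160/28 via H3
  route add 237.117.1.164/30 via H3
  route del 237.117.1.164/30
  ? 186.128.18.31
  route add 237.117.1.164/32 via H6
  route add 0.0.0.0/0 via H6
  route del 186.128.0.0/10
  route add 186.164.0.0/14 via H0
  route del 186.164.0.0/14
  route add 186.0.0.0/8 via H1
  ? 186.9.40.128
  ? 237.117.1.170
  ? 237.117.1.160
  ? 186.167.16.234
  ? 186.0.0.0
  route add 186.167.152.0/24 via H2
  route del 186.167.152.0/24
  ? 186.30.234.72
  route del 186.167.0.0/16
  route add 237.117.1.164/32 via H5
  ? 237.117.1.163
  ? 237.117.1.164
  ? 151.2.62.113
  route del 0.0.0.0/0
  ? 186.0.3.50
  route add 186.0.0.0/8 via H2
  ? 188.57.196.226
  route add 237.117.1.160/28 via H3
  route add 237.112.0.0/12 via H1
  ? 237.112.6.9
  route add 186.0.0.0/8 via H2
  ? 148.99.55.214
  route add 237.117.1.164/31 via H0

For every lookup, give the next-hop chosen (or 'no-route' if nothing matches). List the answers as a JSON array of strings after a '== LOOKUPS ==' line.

Process each operation:
  add 186.167.0.0/16 -> H5 at depth 16
  add 0.0.0.0/0 -> H0 at depth 0
  lookup 186.167.0.14: bits 1011101010100111 walk d0:H0→d1:-→d2:-→d3:-→d4:-→d5:-→d6:-→d7:-→d8:-→d9:-→d10:-→d11:-→d12:-→d13:-→d14:-→d15:-→d16:H5 -> H5
  del 0.0.0.0/0 (clear depth 0)
  lookup 100.146.23.215: bits ε walk d0:- -> no-route
  add 186.128.0.0/10 -> H0 at depth 10
  add 237.117.1.160/28 -> H0 at depth 28
  add 237.117.1.160/28 -> H3 at depth 28
  add 237.117.1.164/30 -> H3 at depth 30
  del 237.117.1.164/30 (clear depth 30)
  lookup 186.128.18.31: bits 1011101010 walk d0:-→d1:-→d2:-→d3:-→d4:-→d5:-→d6:-→d7:-→d8:-→d9:-→d10:H0 -> H0
  add 237.117.1.164/32 -> H6 at depth 32
  add 0.0.0.0/0 -> H6 at depth 0
  del 186.128.0.0/10 (clear depth 10)
  add 186.164.0.0/14 -> H0 at depth 14
  del 186.164.0.0/14 (clear depth 14)
  add 186.0.0.0/8 -> H1 at depth 8
  lookup 186.9.40.128: bits 10111010 walk d0:H6→d1:-→d2:-→d3:-→d4:-→d5:-→d6:-→d7:-→d8:H1 -> H1
  lookup 237.117.1.170: bits 1110110101110101000000011010 walk d0:H6→d1:-→d2:-→d3:-→d4:-→d5:-→d6:-→d7:-→d8:-→d9:-→d10:-→d11:-→d12:-→d13:-→d14:-→d15:-→d16:-→d17:-→d18:-→d19:-→d20:-→d21:-→d22:-→d23:-→d24:-→d25:-→d26:-→d27:-→d28:H3 -> H3
  lookup 237.117.1.160: bits 11101101011101010000000110100 walk d0:H6→d1:-→d2:-→d3:-→d4:-→d5:-→d6:-→d7:-→d8:-→d9:-→d10:-→d11:-→d12:-→d13:-→d14:-→d15:-→d16:-→d17:-→d18:-→d19:-→d20:-→d21:-→d22:-→d23:-→d24:-→d25:-→d26:-→d27:-→d28:H3→d29:- -> H3
  lookup 186.167.16.234: bits 1011101010100111 walk d0:H6→d1:-→d2:-→d3:-→d4:-→d5:-→d6:-→d7:-→d8:H1→d9:-→d10:-→d11:-→d12:-→d13:-→d14:-→d15:-→d16:H5 -> H5
  lookup 186.0.0.0: bits 10111010 walk d0:H6→d1:-→d2:-→d3:-→d4:-→d5:-→d6:-→d7:-→d8:H1 -> H1
  add 186.167.152.0/24 -> H2 at depth 24
  del 186.167.152.0/24 (clear depth 24)
  lookup 186.30.234.72: bits 10111010 walk d0:H6→d1:-→d2:-→d3:-→d4:-→d5:-→d6:-→d7:-→d8:H1 -> H1
  del 186.167.0.0/16 (clear depth 16)
  add 237.117.1.164/32 -> H5 at depth 32
  lookup 237.117.1.163: bits 11101101011101010000000110100 walk d0:H6→d1:-→d2:-→d3:-→d4:-→d5:-→d6:-→d7:-→d8:-→d9:-→d10:-→d11:-→d12:-→d13:-→d14:-→d15:-→d16:-→d17:-→d18:-→d19:-→d20:-→d21:-→d22:-→d23:-→d24:-→d25:-→d26:-→d27:-→d28:H3→d29:- -> H3
  lookup 237.117.1.164: bits 11101101011101010000000110100100 walk d0:H6→d1:-→d2:-→d3:-→d4:-→d5:-→d6:-→d7:-→d8:-→d9:-→d10:-→d11:-→d12:-→d13:-→d14:-→d15:-→d16:-→d17:-→d18:-→d19:-→d20:-→d21:-→d22:-→d23:-→d24:-→d25:-→d26:-→d27:-→d28:H3→d29:-→d30:-→d31:-→d32:H5 -> H5
  lookup 151.2.62.113: bits 10 walk d0:H6→d1:-→d2:- -> H6
  del 0.0.0.0/0 (clear depth 0)
  lookup 186.0.3.50: bits 10111010 walk d0:-→d1:-→d2:-→d3:-→d4:-→d5:-→d6:-→d7:-→d8:H1 -> H1
  add 186.0.0.0/8 -> H2 at depth 8
  lookup 188.57.196.226: bits 10111 walk d0:-→d1:-→d2:-→d3:-→d4:-→d5:- -> no-route
  add 237.117.1.160/28 -> H3 at depth 28
  add 237.112.0.0/12 -> H1 at depth 12
  lookup 237.112.6.9: bits 1110110101110 walk d0:-→d1:-→d2:-→d3:-→d4:-→d5:-→d6:-→d7:-→d8:-→d9:-→d10:-→d11:-→d12:H1→d13:- -> H1
  add 186.0.0.0/8 -> H2 at depth 8
  lookup 148.99.55.214: bits 10 walk d0:-→d1:-→d2:- -> no-route
  add 237.117.1.164/31 -> H0 at depth 31

== LOOKUPS ==
["H5","no-route","H0","H1","H3","H3","H5","H1","H1","H3","H5","H6","H1","no-route","H1","no-route"]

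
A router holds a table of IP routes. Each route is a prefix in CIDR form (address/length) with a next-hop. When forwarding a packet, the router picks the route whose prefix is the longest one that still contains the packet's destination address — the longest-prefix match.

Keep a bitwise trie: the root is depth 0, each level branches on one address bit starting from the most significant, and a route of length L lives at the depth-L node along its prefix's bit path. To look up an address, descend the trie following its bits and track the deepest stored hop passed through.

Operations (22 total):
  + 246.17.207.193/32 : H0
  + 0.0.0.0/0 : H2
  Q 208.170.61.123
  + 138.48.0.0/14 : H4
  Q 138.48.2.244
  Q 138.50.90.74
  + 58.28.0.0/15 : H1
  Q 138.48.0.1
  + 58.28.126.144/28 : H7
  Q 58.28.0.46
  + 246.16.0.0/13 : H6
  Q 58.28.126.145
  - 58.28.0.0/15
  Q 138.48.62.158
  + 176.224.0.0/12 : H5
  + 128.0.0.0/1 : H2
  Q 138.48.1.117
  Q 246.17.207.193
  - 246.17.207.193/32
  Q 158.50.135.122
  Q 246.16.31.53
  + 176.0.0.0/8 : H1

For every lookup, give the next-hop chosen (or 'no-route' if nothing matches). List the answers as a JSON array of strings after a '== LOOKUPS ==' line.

Apply in order:
  add 246.17.207.193/32 -> H0 at depth 32
  add 0.0.0.0/0 -> H2 at depth 0
  lookup 208.170.61.123: bits 11 walk d0:H2→d1:-→d2:- -> H2
  add 138.48.0.0/14 -> H4 at depth 14
  lookup 138.48.2.244: bits 10001010001100 walk d0:H2→d1:-→d2:-→d3:-→d4:-→d5:-→d6:-→d7:-→d8:-→d9:-→d10:-→d11:-→d12:-→d13:-→d14:H4 -> H4
  lookup 138.50.90.74: bits 10001010001100 walk d0:H2→d1:-→d2:-→d3:-→d4:-→d5:-→d6:-→d7:-→d8:-→d9:-→d10:-→d11:-→d12:-→d13:-→d14:H4 -> H4
  add 58.28.0.0/15 -> H1 at depth 15
  lookup 138.48.0.1: bits 10001010001100 walk d0:H2→d1:-→d2:-→d3:-→d4:-→d5:-→d6:-→d7:-→d8:-→d9:-→d10:-→d11:-→d12:-→d13:-→d14:H4 -> H4
  add 58.28.126.144/28 -> H7 at depth 28
  lookup 58.28.0.46: bits 00111010000111000 walk d0:H2→d1:-→d2:-→d3:-→d4:-→d5:-→d6:-→d7:-→d8:-→d9:-→d10:-→d11:-→d12:-→d13:-→d14:-→d15:H1→d16:-→d17:- -> H1
  add 246.16.0.0/13 -> H6 at depth 13
  lookup 58.28.126.145: bits 0011101000011100011111101001 walk d0:H2→d1:-→d2:-→d3:-→d4:-→d5:-→d6:-→d7:-→d8:-→d9:-→d10:-→d11:-→d12:-→d13:-→d14:-→d15:H1→d16:-→d17:-→d18:-→d19:-→d20:-→d21:-→d22:-→d23:-→d24:-→d25:-→d26:-→d27:-→d28:H7 -> H7
  - 58.28.0.0/15 clear@15
  lookup 138.48.62.158: bits 10001010001100 walk d0:H2→d1:-→d2:-→d3:-→d4:-→d5:-→d6:-→d7:-→d8:-→d9:-→d10:-→d11:-→d12:-→d13:-→d14:H4 -> H4
  add 176.224.0.0/12 -> H5 at depth 12
  add 128.0.0.0/1 -> H2 at depth 1
  lookup 138.48.1.117: bits 10001010001100 walk d0:H2→d1:H2→d2:-→d3:-→d4:-→d5:-→d6:-→d7:-→d8:-→d9:-→d10:-→d11:-→d12:-→d13:-→d14:H4 -> H4
  lookup 246.17.207.193: bits 11110110000100011100111111000001 walk d0:H2→d1:H2→d2:-→d3:-→d4:-→d5:-→d6:-→d7:-→d8:-→d9:-→d10:-→d11:-→d12:-→d13:H6→d14:-→d15:-→d16:-→d17:-→d18:-→d19:-→d20:-→d21:-→d22:-→d23:-→d24:-→d25:-→d26:-→d27:-→d28:-→d29:-→d30:-→d31:-→d32:H0 -> H0
  - 246.17.207.193/32 clear@32
  lookup 158.50.135.122: bits 100 walk d0:H2→d1:H2→d2:-→d3:- -> H2
  lookup 246.16.31.53: bits 111101100001000 walk d0:H2→d1:H2→d2:-→d3:-→d4:-→d5:-→d6:-→d7:-→d8:-→d9:-→d10:-→d11:-→d12:-→d13:H6→d14:-→d15:- -> H6
  add 176.0.0.0/8 -> H1 at depth 8

== LOOKUPS ==
["H2","H4","H4","H4","H1","H7","H4","H4","H0","H2","H6"]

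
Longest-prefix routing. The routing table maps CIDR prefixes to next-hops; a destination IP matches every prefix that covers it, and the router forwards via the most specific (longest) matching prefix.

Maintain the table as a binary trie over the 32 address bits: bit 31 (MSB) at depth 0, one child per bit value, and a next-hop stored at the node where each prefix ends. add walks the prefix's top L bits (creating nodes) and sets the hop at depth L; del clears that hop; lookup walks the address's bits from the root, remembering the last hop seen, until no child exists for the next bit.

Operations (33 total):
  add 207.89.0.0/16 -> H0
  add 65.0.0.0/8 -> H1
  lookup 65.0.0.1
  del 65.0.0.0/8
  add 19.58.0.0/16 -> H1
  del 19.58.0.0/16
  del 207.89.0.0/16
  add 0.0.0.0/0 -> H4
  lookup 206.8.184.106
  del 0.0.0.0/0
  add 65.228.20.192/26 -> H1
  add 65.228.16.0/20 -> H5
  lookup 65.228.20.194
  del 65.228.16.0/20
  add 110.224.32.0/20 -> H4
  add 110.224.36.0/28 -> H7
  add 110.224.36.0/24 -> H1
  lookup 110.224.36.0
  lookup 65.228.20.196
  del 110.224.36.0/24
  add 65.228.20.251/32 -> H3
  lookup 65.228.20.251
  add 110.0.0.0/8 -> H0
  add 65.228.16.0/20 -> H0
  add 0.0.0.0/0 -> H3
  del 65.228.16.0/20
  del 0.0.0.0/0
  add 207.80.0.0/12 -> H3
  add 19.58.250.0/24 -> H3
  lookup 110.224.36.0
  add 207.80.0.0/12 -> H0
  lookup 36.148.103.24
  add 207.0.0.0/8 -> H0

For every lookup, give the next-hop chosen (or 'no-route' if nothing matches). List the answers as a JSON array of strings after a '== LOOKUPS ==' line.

Process each operation:
  add 207.89.0.0/16 -> H0 at depth 16
  add 65.0.0.0/8 -> H1 at depth 8
  Q 65.0.0.1: descend 01000001 ; hops seen [H1] ; pick H1
  del 65.0.0.0/8 (clear depth 8)
  add 19.58.0.0/16 -> H1 at depth 16
  del 19.58.0.0/16 (clear depth 16)
  del 207.89.0.0/16 (clear depth 16)
  add 0.0.0.0/0 -> H4 at depth 0
  Q 206.8.184.106: descend 1100111 ; hops seen [H4] ; pick H4
  del 0.0.0.0/0 (clear depth 0)
  add 65.228.20.192/26 -> H1 at depth 26
  add 65.228.16.0/20 -> H5 at depth 20
  Q 65.228.20.194: descend 01000001111001000001010011 ; hops seen [H5,H1] ; pick H1
  del 65.228.16.0/20 (clear depth 20)
  add 110.224.32.0/20 -> H4 at depth 20
  add 110.224.36.0/28 -> H7 at depth 28
  add 110.224.36.0/24 -> H1 at depth 24
  Q 110.224.36.0: descend 0110111011100000001001000000 ; hops seen [H4,H1,H7] ; pick H7
  Q 65.228.20.196: descend 01000001111001000001010011 ; hops seen [H1] ; pick H1
  del 110.224.36.0/24 (clear depth 24)
  add 65.228.20.251/32 -> H3 at depth 32
  Q 65.228.20.251: descend 01000001111001000001010011111011 ; hops seen [H1,H3] ; pick H3
  add 110.0.0.0/8 -> H0 at depth 8
  add 65.228.16.0/20 -> H0 at depth 20
  add 0.0.0.0/0 -> H3 at depth 0
  del 65.228.16.0/20 (clear depth 20)
  del 0.0.0.0/0 (clear depth 0)
  add 207.80.0.0/12 -> H3 at depth 12
  add 19.58.250.0/24 -> H3 at depth 24
  Q 110.224.36.0: descend 0110111011100000001001000000 ; hops seen [H0,H4,H7] ; pick H7
  add 207.80.0.0/12 -> H0 at depth 12
  Q 36.148.103.24: descend 00 ; hops seen [∅] ; pick no-route
  add 207.0.0.0/8 -> H0 at depth 8

== LOOKUPS ==
["H1","H4","H1","H7","H1","H3","H7","no-route"]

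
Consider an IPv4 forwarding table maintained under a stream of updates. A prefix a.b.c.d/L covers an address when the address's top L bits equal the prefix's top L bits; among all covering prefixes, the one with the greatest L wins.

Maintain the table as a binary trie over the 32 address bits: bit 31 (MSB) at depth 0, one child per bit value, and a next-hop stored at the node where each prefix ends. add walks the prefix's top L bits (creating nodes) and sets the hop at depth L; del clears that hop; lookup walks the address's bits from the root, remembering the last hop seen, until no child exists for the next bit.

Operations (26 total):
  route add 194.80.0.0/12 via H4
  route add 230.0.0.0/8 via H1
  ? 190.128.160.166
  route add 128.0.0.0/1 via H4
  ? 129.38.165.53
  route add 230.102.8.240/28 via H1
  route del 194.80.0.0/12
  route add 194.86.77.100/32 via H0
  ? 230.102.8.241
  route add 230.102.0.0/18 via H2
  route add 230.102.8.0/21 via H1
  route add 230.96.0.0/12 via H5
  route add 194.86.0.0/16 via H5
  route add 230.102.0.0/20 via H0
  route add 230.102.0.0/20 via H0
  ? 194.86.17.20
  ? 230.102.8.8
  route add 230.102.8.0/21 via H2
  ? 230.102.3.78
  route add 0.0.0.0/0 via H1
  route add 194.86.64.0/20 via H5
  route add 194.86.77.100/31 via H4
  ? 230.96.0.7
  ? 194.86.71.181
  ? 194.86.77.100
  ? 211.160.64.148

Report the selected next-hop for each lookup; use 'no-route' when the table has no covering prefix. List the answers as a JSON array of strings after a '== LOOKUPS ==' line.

Trace:
  + 194.80.0.0/12 (H4) depth=12
  + 230.0.0.0/8 (H1) depth=8
  ? 190.128.160.166  path d0:-→d1:-  best=no-route
  + 128.0.0.0/1 (H4) depth=1
  ? 129.38.165.53  path d0:-→d1:H4  best=H4
  + 230.102.8.240/28 (H1) depth=28
  del 194.80.0.0/12 (clear depth 12)
  + 194.86.77.100/32 (H0) depth=32
  ? 230.102.8.241  path d0:-→d1:H4→d2:-→d3:-→d4:-→d5:-→d6:-→d7:-→d8:H1→d9:-→d10:-→d11:-→d12:-→d13:-→d14:-→d15:-→d16:-→d17:-→d18:-→d19:-→d20:-→d21:-→d22:-→d23:-→d24:-→d25:-→d26:-→d27:-→d28:H1  best=H1
  + 230.102.0.0/18 (H2) depth=18
  + 230.102.8.0/21 (H1) depth=21
  + 230.96.0.0/12 (H5) depth=12
  + 194.86.0.0/16 (H5) depth=16
  + 230.102.0.0/20 (H0) depth=20
  + 230.102.0.0/20 (H0) depth=20
  ? 194.86.17.20  path d0:-→d1:H4→d2:-→d3:-→d4:-→d5:-→d6:-→d7:-→d8:-→d9:-→d10:-→d11:-→d12:-→d13:-→d14:-→d15:-→d16:H5→d17:-  best=H5
  ? 230.102.8.8  path d0:-→d1:H4→d2:-→d3:-→d4:-→d5:-→d6:-→d7:-→d8:H1→d9:-→d10:-→d11:-→d12:H5→d13:-→d14:-→d15:-→d16:-→d17:-→d18:H2→d19:-→d20:H0→d21:H1→d22:-→d23:-→d24:-  best=H1
  + 230.102.8.0/21 (H2) depth=21
  ? 230.102.3.78  path d0:-→d1:H4→d2:-→d3:-→d4:-→d5:-→d6:-→d7:-→d8:H1→d9:-→d10:-→d11:-→d12:H5→d13:-→d14:-→d15:-→d16:-→d17:-→d18:H2→d19:-→d20:H0  best=H0
  + 0.0.0.0/0 (H1) depth=0
  + 194.86.64.0/20 (H5) depth=20
  + 194.86.77.100/31 (H4) depth=31
  ? 230.96.0.7  path d0:H1→d1:H4→d2:-→d3:-→d4:-→d5:-→d6:-→d7:-→d8:H1→d9:-→d10:-→d11:-→d12:H5→d13:-  best=H5
  ? 194.86.71.181  path d0:H1→d1:H4→d2:-→d3:-→d4:-→d5:-→d6:-→d7:-→d8:-→d9:-→d10:-→d11:-→d12:-→d13:-→d14:-→d15:-→d16:H5→d17:-→d18:-→d19:-→d20:H5  best=H5
  ? 194.86.77.100  path d0:H1→d1:H4→d2:-→d3:-→d4:-→d5:-→d6:-→d7:-→d8:-→d9:-→d10:-→d11:-→d12:-→d13:-→d14:-→d15:-→d16:H5→d17:-→d18:-→d19:-→d20:H5→d21:-→d22:-→d23:-→d24:-→d25:-→d26:-→d27:-→d28:-→d29:-→d30:-→d31:H4→d32:H0  best=H0
  ? 211.160.64.148  path d0:H1→d1:H4→d2:-→d3:-  best=H4

== LOOKUPS ==
["no-route","H4","H1","H5","H1","H0","H5","H5","H0","H4"]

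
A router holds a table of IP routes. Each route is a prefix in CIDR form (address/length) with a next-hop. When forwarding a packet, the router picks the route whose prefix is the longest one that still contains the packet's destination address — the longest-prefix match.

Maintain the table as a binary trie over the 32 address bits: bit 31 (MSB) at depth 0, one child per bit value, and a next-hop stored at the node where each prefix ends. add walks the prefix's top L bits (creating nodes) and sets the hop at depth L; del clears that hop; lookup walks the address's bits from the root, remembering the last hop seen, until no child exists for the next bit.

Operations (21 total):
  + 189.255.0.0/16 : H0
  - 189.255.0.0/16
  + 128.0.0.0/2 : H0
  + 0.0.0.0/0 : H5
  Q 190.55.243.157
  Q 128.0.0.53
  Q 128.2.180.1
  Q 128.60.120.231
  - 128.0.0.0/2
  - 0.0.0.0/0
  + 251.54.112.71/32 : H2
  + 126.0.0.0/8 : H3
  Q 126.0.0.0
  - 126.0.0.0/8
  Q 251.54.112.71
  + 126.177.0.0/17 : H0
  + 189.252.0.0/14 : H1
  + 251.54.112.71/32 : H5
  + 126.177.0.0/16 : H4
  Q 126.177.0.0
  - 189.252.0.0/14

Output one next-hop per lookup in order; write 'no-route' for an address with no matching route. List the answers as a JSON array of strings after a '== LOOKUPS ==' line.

Process each operation:
  + 189.255.0.0/16 (H0) depth=16
  del 189.255.0.0/16 (clear depth 16)
  + 128.0.0.0/2 (H0) depth=2
  + 0.0.0.0/0 (H5) depth=0
  lookup 190.55.243.157: bits 101111 walk d0:H5→d1:-→d2:H0→d3:-→d4:-→d5:-→d6:- -> H0
  lookup 128.0.0.53: bits 10 walk d0:H5→d1:-→d2:H0 -> H0
  lookup 128.2.180.1: bits 10 walk d0:H5→d1:-→d2:H0 -> H0
  lookup 128.60.120.231: bits 10 walk d0:H5→d1:-→d2:H0 -> H0
  del 128.0.0.0/2 (clear depth 2)
  del 0.0.0.0/0 (clear depth 0)
  + 251.54.112.71/32 (H2) depth=32
  + 126.0.0.0/8 (H3) depth=8
  lookup 126.0.0.0: bits 01111110 walk d0:-→d1:-→d2:-→d3:-→d4:-→d5:-→d6:-→d7:-→d8:H3 -> H3
  del 126.0.0.0/8 (clear depth 8)
  lookup 251.54.112.71: bits 11111011001101100111000001000111 walk d0:-→d1:-→d2:-→d3:-→d4:-→d5:-→d6:-→d7:-→d8:-→d9:-→d10:-→d11:-→d12:-→d13:-→d14:-→d15:-→d16:-→d17:-→d18:-→d19:-→d20:-→d21:-→d22:-→d23:-→d24:-→d25:-→d26:-→d27:-→d28:-→d29:-→d30:-→d31:-→d32:H2 -> H2
  + 126.177.0.0/17 (H0) depth=17
  + 189.252.0.0/14 (H1) depth=14
  + 251.54.112.71/32 (H5) depth=32
  + 126.177.0.0/16 (H4) depth=16
  lookup 126.177.0.0: bits 01111110101100010 walk d0:-→d1:-→d2:-→d3:-→d4:-→d5:-→d6:-→d7:-→d8:-→d9:-→d10:-→d11:-→d12:-→d13:-→d14:-→d15:-→d16:H4→d17:H0 -> H0
  del 189.252.0.0/14 (clear depth 14)

== LOOKUPS ==
["H0","H0","H0","H0","H3","H2","H0"]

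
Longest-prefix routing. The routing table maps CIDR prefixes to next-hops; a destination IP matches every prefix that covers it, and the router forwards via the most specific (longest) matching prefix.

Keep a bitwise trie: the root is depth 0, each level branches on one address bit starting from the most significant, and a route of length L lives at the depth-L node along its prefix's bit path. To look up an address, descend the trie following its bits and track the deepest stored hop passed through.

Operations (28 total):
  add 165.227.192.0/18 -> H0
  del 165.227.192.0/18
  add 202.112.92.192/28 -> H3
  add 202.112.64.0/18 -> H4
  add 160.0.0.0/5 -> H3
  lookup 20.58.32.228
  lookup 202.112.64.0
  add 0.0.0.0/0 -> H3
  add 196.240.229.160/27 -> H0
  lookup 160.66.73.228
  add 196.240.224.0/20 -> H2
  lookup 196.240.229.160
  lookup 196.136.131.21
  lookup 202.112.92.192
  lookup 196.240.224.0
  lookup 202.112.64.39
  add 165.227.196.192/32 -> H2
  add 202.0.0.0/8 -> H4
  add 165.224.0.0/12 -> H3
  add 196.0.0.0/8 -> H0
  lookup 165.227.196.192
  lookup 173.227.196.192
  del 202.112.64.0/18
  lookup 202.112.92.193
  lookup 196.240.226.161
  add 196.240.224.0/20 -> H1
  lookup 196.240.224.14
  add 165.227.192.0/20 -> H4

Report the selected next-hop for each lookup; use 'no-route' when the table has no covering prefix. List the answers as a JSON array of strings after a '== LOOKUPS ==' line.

Trace:
  add 165.227.192.0/18 -> H0 at depth 18
  del 165.227.192.0/18 (clear depth 18)
  add 202.112.92.192/28 -> H3 at depth 28
  add 202.112.64.0/18 -> H4 at depth 18
  add 160.0.0.0/5 -> H3 at depth 5
  lookup 20.58.32.228: bits ε walk d0:- -> no-route
  lookup 202.112.64.0: bits 1100101001110000010 walk d0:-→d1:-→d2:-→d3:-→d4:-→d5:-→d6:-→d7:-→d8:-→d9:-→d10:-→d11:-→d12:-→d13:-→d14:-→d15:-→d16:-→d17:-→d18:H4→d19:- -> H4
  add 0.0.0.0/0 -> H3 at depth 0
  add 196.240.229.160/27 -> H0 at depth 27
  lookup 160.66.73.228: bits 10100 walk d0:H3→d1:-→d2:-→d3:-→d4:-→d5:H3 -> H3
  add 196.240.224.0/20 -> H2 at depth 20
  lookup 196.240.229.160: bits 110001001111000011100101101 walk d0:H3→d1:-→d2:-→d3:-→d4:-→d5:-→d6:-→d7:-→d8:-→d9:-→d10:-→d11:-→d12:-→d13:-→d14:-→d15:-→d16:-→d17:-→d18:-→d19:-→d20:H2→d21:-→d22:-→d23:-→d24:-→d25:-→d26:-→d27:H0 -> H0
  lookup 196.136.131.21: bits 110001001 walk d0:H3→d1:-→d2:-→d3:-→d4:-→d5:-→d6:-→d7:-→d8:-→d9:- -> H3
  lookup 202.112.92.192: bits 1100101001110000010111001100 walk d0:H3→d1:-→d2:-→d3:-→d4:-→d5:-→d6:-→d7:-→d8:-→d9:-→d10:-→d11:-→d12:-→d13:-→d14:-→d15:-→d16:-→d17:-→d18:H4→d19:-→d20:-→d21:-→d22:-→d23:-→d24:-→d25:-→d26:-→d27:-→d28:H3 -> H3
  lookup 196.240.224.0: bits 110001001111000011100 walk d0:H3→d1:-→d2:-→d3:-→d4:-→d5:-→d6:-→d7:-→d8:-→d9:-→d10:-→d11:-→d12:-→d13:-→d14:-→d15:-→d16:-→d17:-→d18:-→d19:-→d20:H2→d21:- -> H2
  lookup 202.112.64.39: bits 1100101001110000010 walk d0:H3→d1:-→d2:-→d3:-→d4:-→d5:-→d6:-→d7:-→d8:-→d9:-→d10:-→d11:-→d12:-→d13:-→d14:-→d15:-→d16:-→d17:-→d18:H4→d19:- -> H4
  add 165.227.196.192/32 -> H2 at depth 32
  add 202.0.0.0/8 -> H4 at depth 8
  add 165.224.0.0/12 -> H3 at depth 12
  add 196.0.0.0/8 -> H0 at depth 8
  lookup 165.227.196.192: bits 10100101111000111100010011000000 walk d0:H3→d1:-→d2:-→d3:-→d4:-→d5:H3→d6:-→d7:-→d8:-→d9:-→d10:-→d11:-→d12:H3→d13:-→d14:-→d15:-→d16:-→d17:-→d18:-→d19:-→d20:-→d21:-→d22:-→d23:-→d24:-→d25:-→d26:-→d27:-→d28:-→d29:-→d30:-→d31:-→d32:H2 -> H2
  lookup 173.227.196.192: bits 1010 walk d0:H3→d1:-→d2:-→d3:-→d4:- -> H3
  del 202.112.64.0/18 (clear depth 18)
  lookup 202.112.92.193: bits 1100101001110000010111001100 walk d0:H3→d1:-→d2:-→d3:-→d4:-→d5:-→d6:-→d7:-→d8:H4→d9:-→d10:-→d11:-→d12:-→d13:-→d14:-→d15:-→d16:-→d17:-→d18:-→d19:-→d20:-→d21:-→d22:-→d23:-→d24:-→d25:-→d26:-→d27:-→d28:H3 -> H3
  lookup 196.240.226.161: bits 110001001111000011100 walk d0:H3→d1:-→d2:-→d3:-→d4:-→d5:-→d6:-→d7:-→d8:H0→d9:-→d10:-→d11:-→d12:-→d13:-→d14:-→d15:-→d16:-→d17:-→d18:-→d19:-→d20:H2→d21:- -> H2
  add 196.240.224.0/20 -> H1 at depth 20
  lookup 196.240.224.14: bits 110001001111000011100 walk d0:H3→d1:-→d2:-→d3:-→d4:-→d5:-→d6:-→d7:-→d8:H0→d9:-→d10:-→d11:-→d12:-→d13:-→d14:-→d15:-→d16:-→d17:-→d18:-→d19:-→d20:H1→d21:- -> H1
  add 165.227.192.0/20 -> H4 at depth 20

== LOOKUPS ==
["no-route","H4","H3","H0","H3","H3","H2","H4","H2","H3","H3","H2","H1"]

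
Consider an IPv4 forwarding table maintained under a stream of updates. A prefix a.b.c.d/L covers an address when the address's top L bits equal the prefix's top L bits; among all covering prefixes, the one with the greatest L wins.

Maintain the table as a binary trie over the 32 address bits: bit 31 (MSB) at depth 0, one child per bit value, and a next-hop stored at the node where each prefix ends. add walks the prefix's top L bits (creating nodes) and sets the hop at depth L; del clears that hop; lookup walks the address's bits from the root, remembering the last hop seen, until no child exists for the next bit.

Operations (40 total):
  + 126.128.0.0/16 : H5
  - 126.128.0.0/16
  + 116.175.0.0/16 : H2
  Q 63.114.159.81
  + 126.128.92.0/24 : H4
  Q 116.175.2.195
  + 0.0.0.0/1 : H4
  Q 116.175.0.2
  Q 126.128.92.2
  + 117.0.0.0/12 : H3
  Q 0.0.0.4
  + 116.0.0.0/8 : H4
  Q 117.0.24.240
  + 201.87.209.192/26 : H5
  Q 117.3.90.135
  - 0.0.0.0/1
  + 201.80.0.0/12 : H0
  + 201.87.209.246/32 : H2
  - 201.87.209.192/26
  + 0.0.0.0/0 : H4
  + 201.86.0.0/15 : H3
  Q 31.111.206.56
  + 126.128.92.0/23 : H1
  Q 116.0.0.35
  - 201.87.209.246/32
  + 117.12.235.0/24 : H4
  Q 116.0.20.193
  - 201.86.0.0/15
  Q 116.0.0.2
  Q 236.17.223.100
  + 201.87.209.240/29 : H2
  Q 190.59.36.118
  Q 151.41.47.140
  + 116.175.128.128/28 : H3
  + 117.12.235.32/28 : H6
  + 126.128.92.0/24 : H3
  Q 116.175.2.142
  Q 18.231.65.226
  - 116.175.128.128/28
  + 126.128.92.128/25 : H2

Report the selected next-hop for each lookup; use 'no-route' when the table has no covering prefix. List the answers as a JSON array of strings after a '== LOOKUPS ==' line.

Process each operation:
  + 126.128.0.0/16 (H5) depth=16
  - 126.128.0.0/16 clear@16
  + 116.175.0.0/16 (H2) depth=16
  lookup 63.114.159.81: bits 0 walk d0:-→d1:- -> no-route
  + 126.128.92.0/24 (H4) depth=24
  lookup 116.175.2.195: bits 0111010010101111 walk d0:-→d1:-→d2:-→d3:-→d4:-→d5:-→d6:-→d7:-→d8:-→d9:-→d10:-→d11:-→d12:-→d13:-→d14:-→d15:-→d16:H2 -> H2
  + 0.0.0.0/1 (H4) depth=1
  lookup 116.175.0.2: bits 0111010010101111 walk d0:-→d1:H4→d2:-→d3:-→d4:-→d5:-→d6:-→d7:-→d8:-→d9:-→d10:-→d11:-→d12:-→d13:-→d14:-→d15:-→d16:H2 -> H2
  lookup 126.128.92.2: bits 011111101000000001011100 walk d0:-→d1:H4→d2:-→d3:-→d4:-→d5:-→d6:-→d7:-→d8:-→d9:-→d10:-→d11:-→d12:-→d13:-→d14:-→d15:-→d16:-→d17:-→d18:-→d19:-→d20:-→d21:-→d22:-→d23:-→d24:H4 -> H4
  + 117.0.0.0/12 (H3) depth=12
  lookup 0.0.0.4: bits 0 walk d0:-→d1:H4 -> H4
  + 116.0.0.0/8 (H4) depth=8
  lookup 117.0.24.240: bits 011101010000 walk d0:-→d1:H4→d2:-→d3:-→d4:-→d5:-→d6:-→d7:-→d8:-→d9:-→d10:-→d11:-→d12:H3 -> H3
  + 201.87.209.192/26 (H5) depth=26
  lookup 117.3.90.135: bits 011101010000 walk d0:-→d1:H4→d2:-→d3:-→d4:-→d5:-→d6:-→d7:-→d8:-→d9:-→d10:-→d11:-→d12:H3 -> H3
  - 0.0.0.0/1 clear@1
  + 201.80.0.0/12 (H0) depth=12
  + 201.87.209.246/32 (H2) depth=32
  - 201.87.209.192/26 clear@26
  + 0.0.0.0/0 (H4) depth=0
  + 201.86.0.0/15 (H3) depth=15
  lookup 31.111.206.56: bits 0 walk d0:H4→d1:- -> H4
  + 126.128.92.0/23 (H1) depth=23
  lookup 116.0.0.35: bits 01110100 walk d0:H4→d1:-→d2:-→d3:-→d4:-→d5:-→d6:-→d7:-→d8:H4 -> H4
  - 201.87.209.246/32 clear@32
  + 117.12.235.0/24 (H4) depth=24
  lookup 116.0.20.193: bits 01110100 walk d0:H4→d1:-→d2:-→d3:-→d4:-→d5:-→d6:-→d7:-→d8:H4 -> H4
  - 201.86.0.0/15 clear@15
  lookup 116.0.0.2: bits 01110100 walk d0:H4→d1:-→d2:-→d3:-→d4:-→d5:-→d6:-→d7:-→d8:H4 -> H4
  lookup 236.17.223.100: bits 11 walk d0:H4→d1:-→d2:- -> H4
  + 201.87.209.240/29 (H2) depth=29
  lookup 190.59.36.118: bits 1 walk d0:H4→d1:- -> H4
  lookup 151.41.47.140: bits 1 walk d0:H4→d1:- -> H4
  + 116.175.128.128/28 (H3) depth=28
  + 117.12.235.32/28 (H6) depth=28
  + 126.128.92.0/24 (H3) depth=24
  lookup 116.175.2.142: bits 0111010010101111 walk d0:H4→d1:-→d2:-→d3:-→d4:-→d5:-→d6:-→d7:-→d8:H4→d9:-→d10:-→d11:-→d12:-→d13:-→d14:-→d15:-→d16:H2 -> H2
  lookup 18.231.65.226: bits 0 walk d0:H4→d1:- -> H4
  - 116.175.128.128/28 clear@28
  + 126.128.92.128/25 (H2) depth=25

== LOOKUPS ==
["no-route","H2","H2","H4","H4","H3","H3","H4","H4","H4","H4","H4","H4","H4","H2","H4"]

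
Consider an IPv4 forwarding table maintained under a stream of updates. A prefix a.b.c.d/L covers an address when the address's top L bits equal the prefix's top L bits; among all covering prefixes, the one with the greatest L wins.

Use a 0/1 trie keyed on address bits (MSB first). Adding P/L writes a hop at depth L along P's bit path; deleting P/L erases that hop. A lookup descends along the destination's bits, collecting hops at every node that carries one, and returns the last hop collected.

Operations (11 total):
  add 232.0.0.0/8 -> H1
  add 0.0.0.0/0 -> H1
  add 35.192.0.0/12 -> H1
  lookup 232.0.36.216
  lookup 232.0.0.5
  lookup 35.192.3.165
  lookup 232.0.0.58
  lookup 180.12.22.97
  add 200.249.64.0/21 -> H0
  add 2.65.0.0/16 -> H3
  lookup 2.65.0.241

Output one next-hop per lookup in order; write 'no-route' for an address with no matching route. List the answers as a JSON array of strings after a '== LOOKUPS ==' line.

Trace:
  + 232.0.0.0/8 (H1) depth=8
  + 0.0.0.0/0 (H1) depth=0
  + 35.192.0.0/12 (H1) depth=12
  Q 232.0.36.216: descend 11101000 ; hops seen [H1,H1] ; pick H1
  Q 232.0.0.5: descend 11101000 ; hops seen [H1,H1] ; pick H1
  Q 35.192.3.165: descend 001000111100 ; hops seen [H1,H1] ; pick H1
  Q 232.0.0.58: descend 11101000 ; hops seen [H1,H1] ; pick H1
  Q 180.12.22.97: descend 1 ; hops seen [H1] ; pick H1
  + 200.249.64.0/21 (H0) depth=21
  + 2.65.0.0/16 (H3) depth=16
  Q 2.65.0.241: descend 0000001001000001 ; hops seen [H1,H3] ; pick H3

== LOOKUPS ==
["H1","H1","H1","H1","H1","H3"]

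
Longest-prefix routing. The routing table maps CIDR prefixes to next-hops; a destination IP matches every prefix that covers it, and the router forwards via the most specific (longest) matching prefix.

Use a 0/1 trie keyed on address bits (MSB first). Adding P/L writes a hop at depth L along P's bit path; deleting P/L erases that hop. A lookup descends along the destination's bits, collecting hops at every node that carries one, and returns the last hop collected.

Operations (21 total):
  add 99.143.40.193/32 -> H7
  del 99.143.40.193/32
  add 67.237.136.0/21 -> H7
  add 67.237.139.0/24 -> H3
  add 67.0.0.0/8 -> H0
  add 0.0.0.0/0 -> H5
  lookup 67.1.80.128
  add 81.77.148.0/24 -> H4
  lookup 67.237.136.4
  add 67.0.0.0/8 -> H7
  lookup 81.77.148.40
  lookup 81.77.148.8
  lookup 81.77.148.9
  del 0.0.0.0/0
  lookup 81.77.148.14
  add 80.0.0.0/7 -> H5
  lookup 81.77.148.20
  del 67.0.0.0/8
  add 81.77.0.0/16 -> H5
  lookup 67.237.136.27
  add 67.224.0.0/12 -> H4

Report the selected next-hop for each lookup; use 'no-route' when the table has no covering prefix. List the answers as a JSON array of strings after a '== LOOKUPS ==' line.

Apply in order:
  + 99.143.40.193/32 (H7) depth=32
  - 99.143.40.193/32 clear@32
  + 67.237.136.0/21 (H7) depth=21
  + 67.237.139.0/24 (H3) depth=24
  + 67.0.0.0/8 (H0) depth=8
  + 0.0.0.0/0 (H5) depth=0
  lookup 67.1.80.128: bits 01000011 walk d0:H5→d1:-→d2:-→d3:-→d4:-→d5:-→d6:-→d7:-→d8:H0 -> H0
  + 81.77.148.0/24 (H4) depth=24
  lookup 67.237.136.4: bits 0100001111101101100010 walk d0:H5→d1:-→d2:-→d3:-→d4:-→d5:-→d6:-→d7:-→d8:H0→d9:-→d10:-→d11:-→d12:-→d13:-→d14:-→d15:-→d16:-→d17:-→d18:-→d19:-→d20:-→d21:H7→d22:- -> H7
  + 67.0.0.0/8 (H7) depth=8
  lookup 81.77.148.40: bits 010100010100110110010100 walk d0:H5→d1:-→d2:-→d3:-→d4:-→d5:-→d6:-→d7:-→d8:-→d9:-→d10:-→d11:-→d12:-→d13:-→d14:-→d15:-→d16:-→d17:-→d18:-→d19:-→d20:-→d21:-→d22:-→d23:-→d24:H4 -> H4
  lookup 81.77.148.8: bits 010100010100110110010100 walk d0:H5→d1:-→d2:-→d3:-→d4:-→d5:-→d6:-→d7:-→d8:-→d9:-→d10:-→d11:-→d12:-→d13:-→d14:-→d15:-→d16:-→d17:-→d18:-→d19:-→d20:-→d21:-→d22:-→d23:-→d24:H4 -> H4
  lookup 81.77.148.9: bits 010100010100110110010100 walk d0:H5→d1:-→d2:-→d3:-→d4:-→d5:-→d6:-→d7:-→d8:-→d9:-→d10:-→d11:-→d12:-→d13:-→d14:-→d15:-→d16:-→d17:-→d18:-→d19:-→d20:-→d21:-→d22:-→d23:-→d24:H4 -> H4
  - 0.0.0.0/0 clear@0
  lookup 81.77.148.14: bits 010100010100110110010100 walk d0:-→d1:-→d2:-→d3:-→d4:-→d5:-→d6:-→d7:-→d8:-→d9:-→d10:-→d11:-→d12:-→d13:-→d14:-→d15:-→d16:-→d17:-→d18:-→d19:-→d20:-→d21:-→d22:-→d23:-→d24:H4 -> H4
  + 80.0.0.0/7 (H5) depth=7
  lookup 81.77.148.20: bits 010100010100110110010100 walk d0:-→d1:-→d2:-→d3:-→d4:-→d5:-→d6:-→d7:H5→d8:-→d9:-→d10:-→d11:-→d12:-→d13:-→d14:-→d15:-→d16:-→d17:-→d18:-→d19:-→d20:-→d21:-→d22:-→d23:-→d24:H4 -> H4
  - 67.0.0.0/8 clear@8
  + 81.77.0.0/16 (H5) depth=16
  lookup 67.237.136.27: bits 0100001111101101100010 walk d0:-→d1:-→d2:-→d3:-→d4:-→d5:-→d6:-→d7:-→d8:-→d9:-→d10:-→d11:-→d12:-→d13:-→d14:-→d15:-→d16:-→d17:-→d18:-→d19:-→d20:-→d21:H7→d22:- -> H7
  + 67.224.0.0/12 (H4) depth=12

== LOOKUPS ==
["H0","H7","H4","H4","H4","H4","H4","H7"]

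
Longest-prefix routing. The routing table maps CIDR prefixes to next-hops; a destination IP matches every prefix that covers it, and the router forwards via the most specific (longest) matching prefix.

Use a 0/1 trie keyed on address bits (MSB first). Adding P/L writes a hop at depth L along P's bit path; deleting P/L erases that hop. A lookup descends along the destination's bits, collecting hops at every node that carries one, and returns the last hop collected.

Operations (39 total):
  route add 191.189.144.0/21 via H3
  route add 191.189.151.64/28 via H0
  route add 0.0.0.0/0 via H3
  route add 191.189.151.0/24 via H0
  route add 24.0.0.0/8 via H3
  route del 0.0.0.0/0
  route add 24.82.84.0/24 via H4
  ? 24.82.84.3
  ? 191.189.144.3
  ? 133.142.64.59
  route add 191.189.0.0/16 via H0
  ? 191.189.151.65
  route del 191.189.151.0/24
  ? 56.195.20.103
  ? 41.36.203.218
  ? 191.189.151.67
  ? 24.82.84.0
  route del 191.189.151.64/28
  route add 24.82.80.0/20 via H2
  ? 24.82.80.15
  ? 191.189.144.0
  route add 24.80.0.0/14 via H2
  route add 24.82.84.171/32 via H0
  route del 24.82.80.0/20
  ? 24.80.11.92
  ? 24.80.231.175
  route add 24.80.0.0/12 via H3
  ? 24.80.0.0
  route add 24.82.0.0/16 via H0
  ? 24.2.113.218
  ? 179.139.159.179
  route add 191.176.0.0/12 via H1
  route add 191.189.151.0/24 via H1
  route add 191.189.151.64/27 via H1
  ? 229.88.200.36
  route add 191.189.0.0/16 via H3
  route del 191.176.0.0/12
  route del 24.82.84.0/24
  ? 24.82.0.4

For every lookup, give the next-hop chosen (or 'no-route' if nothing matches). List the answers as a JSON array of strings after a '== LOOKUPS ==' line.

Process each operation:
  + 191.189.144.0/21 (H3) depth=21
  + 191.189.151.64/28 (H0) depth=28
  + 0.0.0.0/0 (H3) depth=0
  + 191.189.151.0/24 (H0) depth=24
  + 24.0.0.0/8 (H3) depth=8
  - 0.0.0.0/0 clear@0
  + 24.82.84.0/24 (H4) depth=24
  lookup 24.82.84.3: bits 000110000101001001010100 walk d0:-→d1:-→d2:-→d3:-→d4:-→d5:-→d6:-→d7:-→d8:H3→d9:-→d10:-→d11:-→d12:-→d13:-→d14:-→d15:-→d16:-→d17:-→d18:-→d19:-→d20:-→d21:-→d22:-→d23:-→d24:H4 -> H4
  lookup 191.189.144.3: bits 101111111011110110010 walk d0:-→d1:-→d2:-→d3:-→d4:-→d5:-→d6:-→d7:-→d8:-→d9:-→d10:-→d11:-→d12:-→d13:-→d14:-→d15:-→d16:-→d17:-→d18:-→d19:-→d20:-→d21:H3 -> H3
  lookup 133.142.64.59: bits 10 walk d0:-→d1:-→d2:- -> no-route
  + 191.189.0.0/16 (H0) depth=16
  lookup 191.189.151.65: bits 1011111110111101100101110100 walk d0:-→d1:-→d2:-→d3:-→d4:-→d5:-→d6:-→d7:-→d8:-→d9:-→d10:-→d11:-→d12:-→d13:-→d14:-→d15:-→d16:H0→d17:-→d18:-→d19:-→d20:-→d21:H3→d22:-→d23:-→d24:H0→d25:-→d26:-→d27:-→d28:H0 -> H0
  - 191.189.151.0/24 clear@24
  lookup 56.195.20.103: bits 00 walk d0:-→d1:-→d2:- -> no-route
  lookup 41.36.203.218: bits 00 walk d0:-→d1:-→d2:- -> no-route
  lookup 191.189.151.67: bits 1011111110111101100101110100 walk d0:-→d1:-→d2:-→d3:-→d4:-→d5:-→d6:-→d7:-→d8:-→d9:-→d10:-→d11:-→d12:-→d13:-→d14:-→d15:-→d16:H0→d17:-→d18:-→d19:-→d20:-→d21:H3→d22:-→d23:-→d24:-→d25:-→d26:-→d27:-→d28:H0 -> H0
  lookup 24.82.84.0: bits 000110000101001001010100 walk d0:-→d1:-→d2:-→d3:-→d4:-→d5:-→d6:-→d7:-→d8:H3→d9:-→d10:-→d11:-→d12:-→d13:-→d14:-→d15:-→d16:-→d17:-→d18:-→d19:-→d20:-→d21:-→d22:-→d23:-→d24:H4 -> H4
  - 191.189.151.64/28 clear@28
  + 24.82.80.0/20 (H2) depth=20
  lookup 24.82.80.15: bits 000110000101001001010 walk d0:-→d1:-→d2:-→d3:-→d4:-→d5:-→d6:-→d7:-→d8:H3→d9:-→d10:-→d11:-→d12:-→d13:-→d14:-→d15:-→d16:-→d17:-→d18:-→d19:-→d20:H2→d21:- -> H2
  lookup 191.189.144.0: bits 101111111011110110010 walk d0:-→d1:-→d2:-→d3:-→d4:-→d5:-→d6:-→d7:-→d8:-→d9:-→d10:-→d11:-→d12:-→d13:-→d14:-→d15:-→d16:H0→d17:-→d18:-→d19:-→d20:-→d21:H3 -> H3
  + 24.80.0.0/14 (H2) depth=14
  + 24.82.84.171/32 (H0) depth=32
  - 24.82.80.0/20 clear@20
  lookup 24.80.11.92: bits 00011000010100 walk d0:-→d1:-→d2:-→d3:-→d4:-→d5:-→d6:-→d7:-→d8:H3→d9:-→d10:-→d11:-→d12:-→d13:-→d14:H2 -> H2
  lookup 24.80.231.175: bits 00011000010100 walk d0:-→d1:-→d2:-→d3:-→d4:-→d5:-→d6:-→d7:-→d8:H3→d9:-→d10:-→d11:-→d12:-→d13:-→d14:H2 -> H2
  + 24.80.0.0/12 (H3) depth=12
  lookup 24.80.0.0: bits 00011000010100 walk d0:-→d1:-→d2:-→d3:-→d4:-→d5:-→d6:-→d7:-→d8:H3→d9:-→d10:-→d11:-→d12:H3→d13:-→d14:H2 -> H2
  + 24.82.0.0/16 (H0) depth=16
  lookup 24.2.113.218: bits 000110000 walk d0:-→d1:-→d2:-→d3:-→d4:-→d5:-→d6:-→d7:-→d8:H3→d9:- -> H3
  lookup 179.139.159.179: bits 1011 walk d0:-→d1:-→d2:-→d3:-→d4:- -> no-route
  + 191.176.0.0/12 (H1) depth=12
  + 191.189.151.0/24 (H1) depth=24
  + 191.189.151.64/27 (H1) depth=27
  lookup 229.88.200.36: bits 1 walk d0:-→d1:- -> no-route
  + 191.189.0.0/16 (H3) depth=16
  - 191.176.0.0/12 clear@12
  - 24.82.84.0/24 clear@24
  lookup 24.82.0.4: bits 00011000010100100 walk d0:-→d1:-→d2:-→d3:-→d4:-→d5:-→d6:-→d7:-→d8:H3→d9:-→d10:-→d11:-→d12:H3→d13:-→d14:H2→d15:-→d16:H0→d17:- -> H0

== LOOKUPS ==
["H4","H3","no-route","H0","no-route","no-route","H0","H4","H2","H3","H2","H2","H2","H3","no-route","no-route","H0"]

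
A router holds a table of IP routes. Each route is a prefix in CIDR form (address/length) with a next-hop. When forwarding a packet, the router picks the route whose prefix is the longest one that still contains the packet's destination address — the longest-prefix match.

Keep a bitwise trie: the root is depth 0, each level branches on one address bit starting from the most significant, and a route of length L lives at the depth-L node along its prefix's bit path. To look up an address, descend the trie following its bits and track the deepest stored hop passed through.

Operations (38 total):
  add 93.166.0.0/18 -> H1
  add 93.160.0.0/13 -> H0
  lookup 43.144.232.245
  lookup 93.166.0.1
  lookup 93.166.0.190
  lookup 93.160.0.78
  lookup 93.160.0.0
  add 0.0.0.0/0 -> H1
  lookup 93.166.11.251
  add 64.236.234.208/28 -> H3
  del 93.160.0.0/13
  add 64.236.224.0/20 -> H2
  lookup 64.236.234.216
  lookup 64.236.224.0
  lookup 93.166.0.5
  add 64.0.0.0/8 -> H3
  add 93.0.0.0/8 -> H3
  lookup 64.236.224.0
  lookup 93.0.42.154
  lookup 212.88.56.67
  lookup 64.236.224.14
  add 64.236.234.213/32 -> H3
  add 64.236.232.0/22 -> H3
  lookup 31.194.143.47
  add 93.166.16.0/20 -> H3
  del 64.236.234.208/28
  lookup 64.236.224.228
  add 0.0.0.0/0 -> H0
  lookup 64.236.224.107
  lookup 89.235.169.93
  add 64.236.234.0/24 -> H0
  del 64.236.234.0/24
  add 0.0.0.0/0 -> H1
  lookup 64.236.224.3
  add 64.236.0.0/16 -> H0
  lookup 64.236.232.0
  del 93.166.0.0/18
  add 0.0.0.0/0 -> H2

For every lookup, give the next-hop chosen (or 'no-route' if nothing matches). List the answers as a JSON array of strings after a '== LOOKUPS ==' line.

Process each operation:
  add 93.166.0.0/18 -> H1 at depth 18
  add 93.160.0.0/13 -> H0 at depth 13
  ? 43.144.232.245  path d0:-→d1:-  best=no-route
  ? 93.166.0.1  path d0:-→d1:-→d2:-→d3:-→d4:-→d5:-→d6:-→d7:-→d8:-→d9:-→d10:-→d11:-→d12:-→d13:H0→d14:-→d15:-→d16:-→d17:-→d18:H1  best=H1
  ? 93.166.0.190  path d0:-→d1:-→d2:-→d3:-→d4:-→d5:-→d6:-→d7:-→d8:-→d9:-→d10:-→d11:-→d12:-→d13:H0→d14:-→d15:-→d16:-→d17:-→d18:H1  best=H1
  ? 93.160.0.78  path d0:-→d1:-→d2:-→d3:-→d4:-→d5:-→d6:-→d7:-→d8:-→d9:-→d10:-→d11:-→d12:-→d13:H0  best=H0
  ? 93.160.0.0  path d0:-→d1:-→d2:-→d3:-→d4:-→d5:-→d6:-→d7:-→d8:-→d9:-→d10:-→d11:-→d12:-→d13:H0  best=H0
  add 0.0.0.0/0 -> H1 at depth 0
  ? 93.166.11.251  path d0:H1→d1:-→d2:-→d3:-→d4:-→d5:-→d6:-→d7:-→d8:-→d9:-→d10:-→d11:-→d12:-→d13:H0→d14:-→d15:-→d16:-→d17:-→d18:H1  best=H1
  add 64.236.234.208/28 -> H3 at depth 28
  del 93.160.0.0/13 (clear depth 13)
  add 64.236.224.0/20 -> H2 at depth 20
  ? 64.236.234.216  path d0:H1→d1:-→d2:-→d3:-→d4:-→d5:-→d6:-→d7:-→d8:-→d9:-→d10:-→d11:-→d12:-→d13:-→d14:-→d15:-→d16:-→d17:-→d18:-→d19:-→d20:H2→d21:-→d22:-→d23:-→d24:-→d25:-→d26:-→d27:-→d28:H3  best=H3
  ? 64.236.224.0  path d0:H1→d1:-→d2:-→d3:-→d4:-→d5:-→d6:-→d7:-→d8:-→d9:-→d10:-→d11:-→d12:-→d13:-→d14:-→d15:-→d16:-→d17:-→d18:-→d19:-→d20:H2  best=H2
  ? 93.166.0.5  path d0:H1→d1:-→d2:-→d3:-→d4:-→d5:-→d6:-→d7:-→d8:-→d9:-→d10:-→d11:-→d12:-→d13:-→d14:-→d15:-→d16:-→d17:-→d18:H1  best=H1
  add 64.0.0.0/8 -> H3 at depth 8
  add 93.0.0.0/8 -> H3 at depth 8
  ? 64.236.224.0  path d0:H1→d1:-→d2:-→d3:-→d4:-→d5:-→d6:-→d7:-→d8:H3→d9:-→d10:-→d11:-→d12:-→d13:-→d14:-→d15:-→d16:-→d17:-→d18:-→d19:-→d20:H2  best=H2
  ? 93.0.42.154  path d0:H1→d1:-→d2:-→d3:-→d4:-→d5:-→d6:-→d7:-→d8:H3  best=H3
  ? 212.88.56.67  path d0:H1  best=H1
  ? 64.236.224.14  path d0:H1→d1:-→d2:-→d3:-→d4:-→d5:-→d6:-→d7:-→d8:H3→d9:-→d10:-→d11:-→d12:-→d13:-→d14:-→d15:-→d16:-→d17:-→d18:-→d19:-→d20:H2  best=H2
  add 64.236.234.213/32 -> H3 at depth 32
  add 64.236.232.0/22 -> H3 at depth 22
  ? 31.194.143.47  path d0:H1→d1:-  best=H1
  add 93.166.16.0/20 -> H3 at depth 20
  del 64.236.234.208/28 (clear depth 28)
  ? 64.236.224.228  path d0:H1→d1:-→d2:-→d3:-→d4:-→d5:-→d6:-→d7:-→d8:H3→d9:-→d10:-→d11:-→d12:-→d13:-→d14:-→d15:-→d16:-→d17:-→d18:-→d19:-→d20:H2  best=H2
  add 0.0.0.0/0 -> H0 at depth 0
  ? 64.236.224.107  path d0:H0→d1:-→d2:-→d3:-→d4:-→d5:-→d6:-→d7:-→d8:H3→d9:-→d10:-→d11:-→d12:-→d13:-→d14:-→d15:-→d16:-→d17:-→d18:-→d19:-→d20:H2  best=H2
  ? 89.235.169.93  path d0:H0→d1:-→d2:-→d3:-→d4:-→d5:-  best=H0
  add 64.236.234.0/24 -> H0 at depth 24
  del 64.236.234.0/24 (clear depth 24)
  add 0.0.0.0/0 -> H1 at depth 0
  ? 64.236.224.3  path d0:H1→d1:-→d2:-→d3:-→d4:-→d5:-→d6:-→d7:-→d8:H3→d9:-→d10:-→d11:-→d12:-→d13:-→d14:-→d15:-→d16:-→d17:-→d18:-→d19:-→d20:H2  best=H2
  add 64.236.0.0/16 -> H0 at depth 16
  ? 64.236.232.0  path d0:H1→d1:-→d2:-→d3:-→d4:-→d5:-→d6:-→d7:-→d8:H3→d9:-→d10:-→d11:-→d12:-→d13:-→d14:-→d15:-→d16:H0→d17:-→d18:-→d19:-→d20:H2→d21:-→d22:H3  best=H3
  del 93.166.0.0/18 (clear depth 18)
  add 0.0.0.0/0 -> H2 at depth 0

== LOOKUPS ==
["no-route","H1","H1","H0","H0","H1","H3","H2","H1","H2","H3","H1","H2","H1","H2","H2","H0","H2","H3"]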